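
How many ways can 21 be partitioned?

792

Direct enumeration gives 792 partitions.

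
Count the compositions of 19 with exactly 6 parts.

A composition of 19 into 6 positive parts is chosen by placing 5 dividers among the 18 gaps between 19 units: C(18,5) = 8568.

8568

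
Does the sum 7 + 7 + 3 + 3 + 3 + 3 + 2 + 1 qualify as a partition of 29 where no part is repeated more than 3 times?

No

The parts sum to 29, and the condition 'no summand is used more than 3 times' is violated.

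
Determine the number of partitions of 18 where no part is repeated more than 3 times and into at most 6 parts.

Direct enumeration gives 179 partitions.

179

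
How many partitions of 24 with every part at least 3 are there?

A full systematic count gives 110.

110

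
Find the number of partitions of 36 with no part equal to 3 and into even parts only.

385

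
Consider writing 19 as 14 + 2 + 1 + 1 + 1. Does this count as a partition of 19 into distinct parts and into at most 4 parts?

No

The parts sum to 19, and the condition 'all summands are distinct' is violated.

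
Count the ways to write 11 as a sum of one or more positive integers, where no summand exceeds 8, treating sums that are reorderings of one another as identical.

52

A partial list (first 12 by largest part):
8, 3
8, 2, 1
8, 1, 1, 1
7, 4
7, 3, 1
7, 2, 2
7, 2, 1, 1
7, 1, 1, 1, 1
6, 5
6, 4, 1
6, 3, 2
6, 3, 1, 1
…and 40 more, for 52 total.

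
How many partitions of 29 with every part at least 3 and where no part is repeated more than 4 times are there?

Counting exhaustively, 255 partitions satisfy the conditions.

255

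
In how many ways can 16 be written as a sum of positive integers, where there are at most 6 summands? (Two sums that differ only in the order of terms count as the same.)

136

A full systematic count gives 136.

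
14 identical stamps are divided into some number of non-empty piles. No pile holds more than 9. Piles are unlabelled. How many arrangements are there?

There are 123 such partitions.

123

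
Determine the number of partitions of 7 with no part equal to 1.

4

Enumerating:
7
2 + 5
3 + 4
2 + 2 + 3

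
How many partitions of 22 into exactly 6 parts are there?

A full systematic count gives 136.

136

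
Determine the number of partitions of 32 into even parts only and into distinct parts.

32

There are too many to list fully; the first 12 (by largest part) are:
32
30 + 2
28 + 4
26 + 6
26 + 4 + 2
24 + 8
24 + 6 + 2
22 + 10
22 + 8 + 2
22 + 6 + 4
20 + 12
20 + 10 + 2
…and 20 more, for 32 total.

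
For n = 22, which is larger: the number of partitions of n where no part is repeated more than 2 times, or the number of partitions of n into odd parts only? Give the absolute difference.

Partitions of 22 where no part is repeated more than 2 times: 297.
Partitions of 22 into odd parts only: 89.
|297 − 89| = 208.

208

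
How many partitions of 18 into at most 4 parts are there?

84

There are 84 such partitions.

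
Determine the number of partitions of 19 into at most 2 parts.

Listing the qualifying partitions of 19:
19
18+1
17+2
16+3
15+4
14+5
13+6
12+7
11+8
10+9

10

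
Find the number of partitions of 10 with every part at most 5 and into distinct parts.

Enumerating:
1+4+5
2+3+5
1+2+3+4

3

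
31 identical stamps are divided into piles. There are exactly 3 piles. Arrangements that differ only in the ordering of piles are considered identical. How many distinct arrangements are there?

Systematic enumeration (by largest part, then next-largest, …) yields 80.

80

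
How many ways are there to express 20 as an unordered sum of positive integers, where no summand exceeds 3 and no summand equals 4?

44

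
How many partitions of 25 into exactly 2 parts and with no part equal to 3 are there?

Enumerating:
24 + 1
23 + 2
21 + 4
20 + 5
19 + 6
18 + 7
17 + 8
16 + 9
15 + 10
14 + 11
13 + 12

11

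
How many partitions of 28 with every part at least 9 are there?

8

The partitions of 28 that satisfy the conditions:
28
19+9
18+10
17+11
16+12
15+13
14+14
10+9+9
That's 8 in total.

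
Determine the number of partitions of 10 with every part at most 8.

There are too many to list fully; the first 12 (by largest part) are:
2+8
1+1+8
3+7
1+2+7
1+1+1+7
4+6
1+3+6
2+2+6
1+1+2+6
1+1+1+1+6
5+5
1+4+5
…and 28 more, for 40 total.

40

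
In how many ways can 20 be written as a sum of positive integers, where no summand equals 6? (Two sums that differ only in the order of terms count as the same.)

492

There are 492 such partitions.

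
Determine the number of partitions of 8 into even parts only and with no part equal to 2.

2

Enumerating:
8
4, 4
Counting gives 2.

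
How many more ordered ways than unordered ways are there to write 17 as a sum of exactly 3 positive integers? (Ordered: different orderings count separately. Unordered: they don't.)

Compositions: C(16,2) = 120.
Unordered (partitions into 3 parts): 24.
Difference: 120 − 24 = 96.

96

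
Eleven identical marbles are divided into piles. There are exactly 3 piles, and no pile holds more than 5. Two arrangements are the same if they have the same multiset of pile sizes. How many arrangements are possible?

4

The partitions of 11 that satisfy the conditions:
5, 5, 1
5, 4, 2
5, 3, 3
4, 4, 3
Counting gives 4.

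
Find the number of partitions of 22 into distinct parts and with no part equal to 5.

62

A partial list (first 12 by largest part):
22
21,1
20,2
19,3
19,2,1
18,4
18,3,1
17,4,1
17,3,2
16,6
16,4,2
16,3,2,1
…and 50 more, for 62 total.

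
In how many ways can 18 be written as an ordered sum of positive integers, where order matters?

131072

The number of compositions of n is 2^(n−1); here 2^17 = 131072.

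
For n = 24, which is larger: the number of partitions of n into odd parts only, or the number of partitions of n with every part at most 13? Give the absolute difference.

Partitions of 24 into odd parts only: 122.
Partitions of 24 with every part at most 13: 1436.
|122 − 1436| = 1314.

1314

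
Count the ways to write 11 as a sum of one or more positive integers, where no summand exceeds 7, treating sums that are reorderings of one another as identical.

49

There are too many to list fully; the first 12 (by largest part) are:
7, 4
7, 3, 1
7, 2, 2
7, 2, 1, 1
7, 1, 1, 1, 1
6, 5
6, 4, 1
6, 3, 2
6, 3, 1, 1
6, 2, 2, 1
6, 2, 1, 1, 1
6, 1, 1, 1, 1, 1
…and 37 more, for 49 total.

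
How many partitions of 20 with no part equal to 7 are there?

526

Systematic enumeration (by largest part, then next-largest, …) yields 526.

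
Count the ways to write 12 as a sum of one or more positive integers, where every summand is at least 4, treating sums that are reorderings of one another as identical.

The partitions of 12 that satisfy the conditions:
12
8 + 4
7 + 5
6 + 6
4 + 4 + 4

5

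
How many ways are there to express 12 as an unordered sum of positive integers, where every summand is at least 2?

Listing the qualifying partitions of 12:
12
10, 2
9, 3
8, 4
8, 2, 2
7, 5
7, 3, 2
6, 6
6, 4, 2
6, 3, 3
6, 2, 2, 2
5, 5, 2
5, 4, 3
5, 3, 2, 2
4, 4, 4
4, 4, 2, 2
4, 3, 3, 2
4, 2, 2, 2, 2
3, 3, 3, 3
3, 3, 2, 2, 2
2, 2, 2, 2, 2, 2

21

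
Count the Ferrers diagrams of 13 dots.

101

There are 101 such partitions.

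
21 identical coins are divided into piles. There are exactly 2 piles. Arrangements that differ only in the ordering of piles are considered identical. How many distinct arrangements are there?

10

Listing the qualifying partitions of 21:
20 + 1
19 + 2
18 + 3
17 + 4
16 + 5
15 + 6
14 + 7
13 + 8
12 + 9
11 + 10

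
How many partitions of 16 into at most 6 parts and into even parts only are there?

20

Enumerating:
16
14,2
12,4
12,2,2
10,6
10,4,2
10,2,2,2
8,8
8,6,2
8,4,4
8,4,2,2
8,2,2,2,2
6,6,4
6,6,2,2
6,4,4,2
6,4,2,2,2
6,2,2,2,2,2
4,4,4,4
4,4,4,2,2
4,4,2,2,2,2
That's 20 in total.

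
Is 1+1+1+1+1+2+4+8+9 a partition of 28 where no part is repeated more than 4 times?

The parts sum to 28, and the condition 'no summand is used more than 4 times' is violated.

No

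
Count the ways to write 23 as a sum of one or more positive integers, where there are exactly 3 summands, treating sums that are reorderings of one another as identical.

There are too many to list fully; the first 12 (by largest part) are:
21,1,1
20,2,1
19,3,1
19,2,2
18,4,1
18,3,2
17,5,1
17,4,2
17,3,3
16,6,1
16,5,2
16,4,3
…and 32 more, for 44 total.

44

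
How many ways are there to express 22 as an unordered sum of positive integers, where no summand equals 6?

771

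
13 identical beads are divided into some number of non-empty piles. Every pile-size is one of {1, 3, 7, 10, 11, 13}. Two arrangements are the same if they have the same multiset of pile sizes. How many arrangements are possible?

12

The partitions of 13 that satisfy the conditions:
13
11,1,1
10,3
10,1,1,1
7,3,3
7,3,1,1,1
7,1,1,1,1,1,1
3,3,3,3,1
3,3,3,1,1,1,1
3,3,1,1,1,1,1,1,1
3,1,1,1,1,1,1,1,1,1,1
1,1,1,1,1,1,1,1,1,1,1,1,1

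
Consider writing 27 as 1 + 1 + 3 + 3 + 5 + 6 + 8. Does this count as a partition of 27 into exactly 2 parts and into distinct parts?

The parts sum to 27, and the condition 'there are exactly 2 summands' is violated.

No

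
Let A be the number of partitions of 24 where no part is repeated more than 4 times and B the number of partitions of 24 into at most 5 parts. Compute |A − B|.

617

Partitions of 24 where no part is repeated more than 4 times: 950.
Partitions of 24 into at most 5 parts: 333.
|950 − 333| = 617.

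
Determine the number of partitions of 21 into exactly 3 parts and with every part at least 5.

7

They are:
11+5+5
10+6+5
9+7+5
9+6+6
8+8+5
8+7+6
7+7+7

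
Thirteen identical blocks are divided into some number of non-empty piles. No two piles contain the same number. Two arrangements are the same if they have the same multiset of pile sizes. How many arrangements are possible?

18

They are:
13
1+12
2+11
3+10
1+2+10
4+9
1+3+9
5+8
1+4+8
2+3+8
6+7
1+5+7
2+4+7
1+2+3+7
2+5+6
3+4+6
1+2+4+6
1+3+4+5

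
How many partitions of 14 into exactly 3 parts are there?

They are:
12 + 1 + 1
11 + 2 + 1
10 + 3 + 1
10 + 2 + 2
9 + 4 + 1
9 + 3 + 2
8 + 5 + 1
8 + 4 + 2
8 + 3 + 3
7 + 6 + 1
7 + 5 + 2
7 + 4 + 3
6 + 6 + 2
6 + 5 + 3
6 + 4 + 4
5 + 5 + 4
That's 16 in total.

16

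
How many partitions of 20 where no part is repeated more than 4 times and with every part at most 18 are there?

Direct enumeration gives 407 partitions.

407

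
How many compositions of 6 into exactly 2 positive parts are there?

Equivalently, choose which 1 of the 5 gaps become plus signs: C(5,1) = 5.

5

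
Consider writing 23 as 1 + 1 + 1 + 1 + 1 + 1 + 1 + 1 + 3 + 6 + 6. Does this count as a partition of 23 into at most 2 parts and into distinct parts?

No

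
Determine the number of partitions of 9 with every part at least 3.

4

Listing the qualifying partitions of 9:
9
6,3
5,4
3,3,3
That's 4 in total.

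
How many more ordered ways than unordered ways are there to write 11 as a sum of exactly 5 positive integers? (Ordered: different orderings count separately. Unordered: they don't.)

Compositions: C(10,4) = 210.
Unordered (partitions into 5 parts): 10.
Difference: 210 − 10 = 200.

200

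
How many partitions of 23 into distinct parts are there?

104

Counting exhaustively, 104 partitions satisfy the conditions.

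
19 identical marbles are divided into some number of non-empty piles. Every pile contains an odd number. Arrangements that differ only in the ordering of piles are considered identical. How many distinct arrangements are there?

A partial list (first 12 by largest part):
19
17+1+1
15+3+1
15+1+1+1+1
13+5+1
13+3+3
13+3+1+1+1
13+1+1+1+1+1+1
11+7+1
11+5+3
11+5+1+1+1
11+3+3+1+1
…and 42 more, for 54 total.

54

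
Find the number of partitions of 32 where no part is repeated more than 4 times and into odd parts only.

Systematic enumeration (by largest part, then next-largest, …) yields 171.

171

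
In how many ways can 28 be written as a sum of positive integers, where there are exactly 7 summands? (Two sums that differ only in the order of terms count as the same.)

Enumerating by decreasing first part gives 436 partitions in all.

436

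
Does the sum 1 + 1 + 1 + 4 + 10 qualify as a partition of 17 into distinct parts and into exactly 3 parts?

No

The parts sum to 17, and the condition 'all summands are distinct' is violated.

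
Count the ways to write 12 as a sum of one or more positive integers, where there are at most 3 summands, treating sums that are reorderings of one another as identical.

They are:
12
11,1
10,2
10,1,1
9,3
9,2,1
8,4
8,3,1
8,2,2
7,5
7,4,1
7,3,2
6,6
6,5,1
6,4,2
6,3,3
5,5,2
5,4,3
4,4,4
Counting gives 19.

19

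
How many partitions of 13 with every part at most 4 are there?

39

There are too many to list fully; the first 12 (by largest part) are:
4,4,4,1
4,4,3,2
4,4,3,1,1
4,4,2,2,1
4,4,2,1,1,1
4,4,1,1,1,1,1
4,3,3,3
4,3,3,2,1
4,3,3,1,1,1
4,3,2,2,2
4,3,2,2,1,1
4,3,2,1,1,1,1
…and 27 more, for 39 total.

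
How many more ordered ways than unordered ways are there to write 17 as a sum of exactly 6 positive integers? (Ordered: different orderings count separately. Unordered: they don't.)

4324

Compositions: C(16,5) = 4368.
Partitions of 17 into exactly 6 parts: 44.
Difference: 4368 − 44 = 4324.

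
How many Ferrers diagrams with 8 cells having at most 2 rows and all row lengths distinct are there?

4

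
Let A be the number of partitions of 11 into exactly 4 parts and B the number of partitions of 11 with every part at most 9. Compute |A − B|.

Partitions of 11 into exactly 4 parts: 11.
Partitions of 11 with every part at most 9: 54.
|11 − 54| = 43.

43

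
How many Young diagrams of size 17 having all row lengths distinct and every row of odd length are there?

Enumerating:
17
13, 3, 1
11, 5, 1
9, 7, 1
9, 5, 3

5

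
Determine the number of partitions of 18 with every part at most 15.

Enumerating by decreasing first part gives 381 partitions in all.

381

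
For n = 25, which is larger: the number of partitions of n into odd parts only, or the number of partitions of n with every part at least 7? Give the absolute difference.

Partitions of 25 into odd parts only: 142.
Partitions of 25 with every part at least 7: 11.
|142 − 11| = 131.

131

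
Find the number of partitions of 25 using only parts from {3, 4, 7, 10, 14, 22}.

The partitions of 25 that satisfy the conditions:
22+3
14+7+4
14+4+4+3
10+7+4+4
10+4+4+4+3
10+3+3+3+3+3
7+7+7+4
7+7+4+4+3
7+4+4+4+3+3
7+3+3+3+3+3+3
4+4+4+4+3+3+3
4+3+3+3+3+3+3+3

12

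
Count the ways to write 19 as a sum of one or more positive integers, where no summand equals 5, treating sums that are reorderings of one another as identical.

Counting exhaustively, 355 partitions satisfy the conditions.

355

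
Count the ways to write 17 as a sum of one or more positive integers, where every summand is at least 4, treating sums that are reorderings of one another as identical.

12

They are:
17
13,4
12,5
11,6
10,7
9,8
9,4,4
8,5,4
7,6,4
7,5,5
6,6,5
5,4,4,4
Counting gives 12.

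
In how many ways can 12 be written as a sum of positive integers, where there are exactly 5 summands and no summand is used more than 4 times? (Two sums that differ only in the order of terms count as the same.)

Listing the qualifying partitions of 12:
8,1,1,1,1
7,2,1,1,1
6,3,1,1,1
6,2,2,1,1
5,4,1,1,1
5,3,2,1,1
5,2,2,2,1
4,4,2,1,1
4,3,3,1,1
4,3,2,2,1
4,2,2,2,2
3,3,3,2,1
3,3,2,2,2
That's 13 in total.

13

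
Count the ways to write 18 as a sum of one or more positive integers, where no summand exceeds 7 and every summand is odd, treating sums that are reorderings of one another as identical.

27

There are too many to list fully; the first 12 (by largest part) are:
7,7,3,1
7,7,1,1,1,1
7,5,5,1
7,5,3,3
7,5,3,1,1,1
7,5,1,1,1,1,1,1
7,3,3,3,1,1
7,3,3,1,1,1,1,1
7,3,1,1,1,1,1,1,1,1
7,1,1,1,1,1,1,1,1,1,1,1
5,5,5,3
5,5,5,1,1,1
…and 15 more, for 27 total.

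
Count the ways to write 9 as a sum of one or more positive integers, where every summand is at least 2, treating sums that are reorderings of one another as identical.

8

Listing the qualifying partitions of 9:
9
7 + 2
6 + 3
5 + 4
5 + 2 + 2
4 + 3 + 2
3 + 3 + 3
3 + 2 + 2 + 2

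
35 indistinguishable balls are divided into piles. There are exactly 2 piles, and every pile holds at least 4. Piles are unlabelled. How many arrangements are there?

14

Listing the qualifying partitions of 35:
4,31
5,30
6,29
7,28
8,27
9,26
10,25
11,24
12,23
13,22
14,21
15,20
16,19
17,18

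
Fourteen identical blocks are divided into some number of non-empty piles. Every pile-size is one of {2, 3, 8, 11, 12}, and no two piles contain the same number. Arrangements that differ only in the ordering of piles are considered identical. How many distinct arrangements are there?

2

The partitions of 14 that satisfy the conditions:
2 + 12
3 + 11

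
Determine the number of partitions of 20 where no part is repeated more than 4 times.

Direct enumeration gives 409 partitions.

409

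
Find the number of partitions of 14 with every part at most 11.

Direct enumeration gives 131 partitions.

131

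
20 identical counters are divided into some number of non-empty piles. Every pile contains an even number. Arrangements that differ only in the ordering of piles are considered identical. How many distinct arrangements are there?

42

A partial list (first 12 by largest part):
20
18 + 2
16 + 4
16 + 2 + 2
14 + 6
14 + 4 + 2
14 + 2 + 2 + 2
12 + 8
12 + 6 + 2
12 + 4 + 4
12 + 4 + 2 + 2
12 + 2 + 2 + 2 + 2
…and 30 more, for 42 total.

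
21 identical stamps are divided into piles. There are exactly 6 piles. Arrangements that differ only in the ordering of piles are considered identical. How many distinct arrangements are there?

110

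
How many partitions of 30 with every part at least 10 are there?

8

The partitions of 30 that satisfy the conditions:
30
20, 10
19, 11
18, 12
17, 13
16, 14
15, 15
10, 10, 10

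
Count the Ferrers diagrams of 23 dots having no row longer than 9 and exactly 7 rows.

120

Direct enumeration gives 120 partitions.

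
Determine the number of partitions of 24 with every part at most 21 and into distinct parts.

119

Enumerating by decreasing first part gives 119 partitions in all.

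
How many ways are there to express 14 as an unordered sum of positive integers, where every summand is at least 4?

7

The partitions of 14 that satisfy the conditions:
14
10+4
9+5
8+6
7+7
6+4+4
5+5+4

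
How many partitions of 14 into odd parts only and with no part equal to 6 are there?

22

The partitions of 14 that satisfy the conditions:
1,13
3,11
1,1,1,11
5,9
1,1,3,9
1,1,1,1,1,9
7,7
1,1,5,7
1,3,3,7
1,1,1,1,3,7
1,1,1,1,1,1,1,7
1,3,5,5
1,1,1,1,5,5
3,3,3,5
1,1,1,3,3,5
1,1,1,1,1,1,3,5
1,1,1,1,1,1,1,1,1,5
1,1,3,3,3,3
1,1,1,1,1,3,3,3
1,1,1,1,1,1,1,1,3,3
1,1,1,1,1,1,1,1,1,1,1,3
1,1,1,1,1,1,1,1,1,1,1,1,1,1
Counting gives 22.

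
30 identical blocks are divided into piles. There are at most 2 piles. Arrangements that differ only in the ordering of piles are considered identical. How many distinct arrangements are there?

They are:
30
29,1
28,2
27,3
26,4
25,5
24,6
23,7
22,8
21,9
20,10
19,11
18,12
17,13
16,14
15,15
That's 16 in total.

16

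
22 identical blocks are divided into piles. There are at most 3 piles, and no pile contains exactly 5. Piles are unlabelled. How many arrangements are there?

There are too many to list fully; the first 12 (by largest part) are:
22
1,21
2,20
1,1,20
3,19
1,2,19
4,18
1,3,18
2,2,18
1,4,17
2,3,17
6,16
…and 31 more, for 43 total.

43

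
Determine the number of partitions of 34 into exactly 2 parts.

17

Listing the qualifying partitions of 34:
33+1
32+2
31+3
30+4
29+5
28+6
27+7
26+8
25+9
24+10
23+11
22+12
21+13
20+14
19+15
18+16
17+17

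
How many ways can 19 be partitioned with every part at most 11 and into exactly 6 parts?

There are too many to list fully; the first 12 (by largest part) are:
11,4,1,1,1,1
11,3,2,1,1,1
11,2,2,2,1,1
10,5,1,1,1,1
10,4,2,1,1,1
10,3,3,1,1,1
10,3,2,2,1,1
10,2,2,2,2,1
9,6,1,1,1,1
9,5,2,1,1,1
9,4,3,1,1,1
9,4,2,2,1,1
…and 55 more, for 67 total.

67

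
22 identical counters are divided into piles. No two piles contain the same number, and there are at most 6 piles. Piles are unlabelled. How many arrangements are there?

Counting exhaustively, 89 partitions satisfy the conditions.

89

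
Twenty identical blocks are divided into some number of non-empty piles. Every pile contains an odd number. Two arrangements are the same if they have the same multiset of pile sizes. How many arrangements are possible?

64

A partial list (first 12 by largest part):
19, 1
17, 3
17, 1, 1, 1
15, 5
15, 3, 1, 1
15, 1, 1, 1, 1, 1
13, 7
13, 5, 1, 1
13, 3, 3, 1
13, 3, 1, 1, 1, 1
13, 1, 1, 1, 1, 1, 1, 1
11, 9
…and 52 more, for 64 total.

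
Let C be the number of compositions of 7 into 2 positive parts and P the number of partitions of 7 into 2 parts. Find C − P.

Compositions: C(6,1) = 6.
Unordered (partitions into 2 parts): 3.
Difference: 6 − 3 = 3.

3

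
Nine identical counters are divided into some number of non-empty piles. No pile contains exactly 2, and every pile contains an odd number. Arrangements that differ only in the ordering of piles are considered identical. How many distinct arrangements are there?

The partitions of 9 that satisfy the conditions:
9
1, 1, 7
1, 3, 5
1, 1, 1, 1, 5
3, 3, 3
1, 1, 1, 3, 3
1, 1, 1, 1, 1, 1, 3
1, 1, 1, 1, 1, 1, 1, 1, 1

8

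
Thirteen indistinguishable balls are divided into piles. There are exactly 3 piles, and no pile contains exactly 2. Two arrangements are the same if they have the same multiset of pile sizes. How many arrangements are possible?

Listing the qualifying partitions of 13:
11+1+1
9+3+1
8+4+1
7+5+1
7+3+3
6+6+1
6+4+3
5+5+3
5+4+4

9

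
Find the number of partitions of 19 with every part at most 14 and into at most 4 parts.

Counting exhaustively, 83 partitions satisfy the conditions.

83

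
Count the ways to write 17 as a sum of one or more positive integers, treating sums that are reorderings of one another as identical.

297

Counting exhaustively, 297 partitions satisfy the conditions.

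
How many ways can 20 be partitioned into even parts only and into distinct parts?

Listing the qualifying partitions of 20:
20
18,2
16,4
14,6
14,4,2
12,8
12,6,2
10,8,2
10,6,4
8,6,4,2
That's 10 in total.

10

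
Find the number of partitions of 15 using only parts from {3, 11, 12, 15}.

3

Enumerating:
15
3,12
3,3,3,3,3
That's 3 in total.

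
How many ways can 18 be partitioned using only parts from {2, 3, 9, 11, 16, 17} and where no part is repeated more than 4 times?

6

Enumerating:
16, 2
11, 3, 2, 2
9, 9
9, 3, 3, 3
9, 3, 2, 2, 2
3, 3, 3, 3, 2, 2, 2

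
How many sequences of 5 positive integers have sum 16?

A composition of 16 into 5 positive parts is chosen by placing 4 dividers among the 15 gaps between 16 units: C(15,4) = 1365.

1365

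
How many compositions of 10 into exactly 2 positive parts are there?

9

Equivalently, choose which 1 of the 9 gaps become plus signs: C(9,1) = 9.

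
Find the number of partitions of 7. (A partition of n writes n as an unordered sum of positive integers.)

The partitions of 7 that satisfy the conditions:
7
6,1
5,2
5,1,1
4,3
4,2,1
4,1,1,1
3,3,1
3,2,2
3,2,1,1
3,1,1,1,1
2,2,2,1
2,2,1,1,1
2,1,1,1,1,1
1,1,1,1,1,1,1
That's 15 in total.

15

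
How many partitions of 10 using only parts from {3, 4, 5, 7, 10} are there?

4

Listing the qualifying partitions of 10:
10
7, 3
5, 5
4, 3, 3
Counting gives 4.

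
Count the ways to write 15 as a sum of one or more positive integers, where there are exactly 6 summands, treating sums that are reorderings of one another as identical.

26

A partial list (first 12 by largest part):
10+1+1+1+1+1
9+2+1+1+1+1
8+3+1+1+1+1
8+2+2+1+1+1
7+4+1+1+1+1
7+3+2+1+1+1
7+2+2+2+1+1
6+5+1+1+1+1
6+4+2+1+1+1
6+3+3+1+1+1
6+3+2+2+1+1
6+2+2+2+2+1
…and 14 more, for 26 total.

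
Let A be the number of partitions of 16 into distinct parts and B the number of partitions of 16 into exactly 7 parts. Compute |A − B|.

Partitions of 16 into distinct parts: 32.
Partitions of 16 into exactly 7 parts: 28.
|32 − 28| = 4.

4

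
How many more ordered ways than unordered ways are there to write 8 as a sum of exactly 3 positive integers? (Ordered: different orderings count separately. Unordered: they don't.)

Ordered (compositions into 3 parts): C(7,2) = 21.
Unordered (partitions into 3 parts): 5.
Difference: 21 − 5 = 16.

16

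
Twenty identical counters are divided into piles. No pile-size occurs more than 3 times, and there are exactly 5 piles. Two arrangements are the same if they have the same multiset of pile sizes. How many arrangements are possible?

80

There are 80 such partitions.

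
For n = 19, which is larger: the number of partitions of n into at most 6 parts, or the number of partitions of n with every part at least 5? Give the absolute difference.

Partitions of 19 into at most 6 parts: 235.
Partitions of 19 with every part at least 5: 10.
|235 − 10| = 225.

225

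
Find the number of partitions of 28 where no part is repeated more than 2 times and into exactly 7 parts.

129

There are 129 such partitions.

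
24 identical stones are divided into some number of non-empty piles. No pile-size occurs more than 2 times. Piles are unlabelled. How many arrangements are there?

431

A full systematic count gives 431.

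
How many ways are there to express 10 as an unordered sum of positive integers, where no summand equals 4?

A partial list (first 12 by largest part):
10
1,9
2,8
1,1,8
3,7
1,2,7
1,1,1,7
1,3,6
2,2,6
1,1,2,6
1,1,1,1,6
5,5
…and 19 more, for 31 total.

31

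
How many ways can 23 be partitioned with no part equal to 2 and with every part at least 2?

Counting exhaustively, 88 partitions satisfy the conditions.

88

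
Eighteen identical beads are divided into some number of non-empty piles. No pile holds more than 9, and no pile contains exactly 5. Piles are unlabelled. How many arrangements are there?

224

Systematic enumeration (by largest part, then next-largest, …) yields 224.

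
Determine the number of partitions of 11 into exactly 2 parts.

5

The partitions of 11 that satisfy the conditions:
10, 1
9, 2
8, 3
7, 4
6, 5
That's 5 in total.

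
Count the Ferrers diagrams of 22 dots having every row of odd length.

89

Direct enumeration gives 89 partitions.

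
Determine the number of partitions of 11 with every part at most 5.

37

There are too many to list fully; the first 12 (by largest part) are:
1, 5, 5
2, 4, 5
1, 1, 4, 5
3, 3, 5
1, 2, 3, 5
1, 1, 1, 3, 5
2, 2, 2, 5
1, 1, 2, 2, 5
1, 1, 1, 1, 2, 5
1, 1, 1, 1, 1, 1, 5
3, 4, 4
1, 2, 4, 4
…and 25 more, for 37 total.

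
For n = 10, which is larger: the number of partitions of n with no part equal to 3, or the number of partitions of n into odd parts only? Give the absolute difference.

Partitions of 10 with no part equal to 3: 27.
Partitions of 10 into odd parts only: 10.
|27 − 10| = 17.

17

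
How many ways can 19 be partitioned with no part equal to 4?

314

Direct enumeration gives 314 partitions.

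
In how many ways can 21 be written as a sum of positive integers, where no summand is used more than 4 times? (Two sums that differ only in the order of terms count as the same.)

505

Enumerating by decreasing first part gives 505 partitions in all.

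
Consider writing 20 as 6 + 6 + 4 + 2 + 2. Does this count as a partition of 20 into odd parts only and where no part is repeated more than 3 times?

The parts sum to 20, and the condition 'every summand is odd' is violated.

No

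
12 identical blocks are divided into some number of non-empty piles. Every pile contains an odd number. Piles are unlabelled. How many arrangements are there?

15

Enumerating:
1+11
3+9
1+1+1+9
5+7
1+1+3+7
1+1+1+1+1+7
1+1+5+5
1+3+3+5
1+1+1+1+3+5
1+1+1+1+1+1+1+5
3+3+3+3
1+1+1+3+3+3
1+1+1+1+1+1+3+3
1+1+1+1+1+1+1+1+1+3
1+1+1+1+1+1+1+1+1+1+1+1
That's 15 in total.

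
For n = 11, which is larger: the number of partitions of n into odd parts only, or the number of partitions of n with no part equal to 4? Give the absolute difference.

29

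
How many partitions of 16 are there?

Systematic enumeration (by largest part, then next-largest, …) yields 231.

231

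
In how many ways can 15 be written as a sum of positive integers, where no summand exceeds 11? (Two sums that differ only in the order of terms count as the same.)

Systematic enumeration (by largest part, then next-largest, …) yields 169.

169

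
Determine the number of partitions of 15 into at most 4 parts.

54

There are too many to list fully; the first 12 (by largest part) are:
15
14,1
13,2
13,1,1
12,3
12,2,1
12,1,1,1
11,4
11,3,1
11,2,2
11,2,1,1
10,5
…and 42 more, for 54 total.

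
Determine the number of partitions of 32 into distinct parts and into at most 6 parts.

There are 385 such partitions.

385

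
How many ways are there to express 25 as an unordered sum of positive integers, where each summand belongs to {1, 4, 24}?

Enumerating:
24, 1
4, 4, 4, 4, 4, 4, 1
4, 4, 4, 4, 4, 1, 1, 1, 1, 1
4, 4, 4, 4, 1, 1, 1, 1, 1, 1, 1, 1, 1
4, 4, 4, 1, 1, 1, 1, 1, 1, 1, 1, 1, 1, 1, 1, 1
4, 4, 1, 1, 1, 1, 1, 1, 1, 1, 1, 1, 1, 1, 1, 1, 1, 1, 1
4, 1, 1, 1, 1, 1, 1, 1, 1, 1, 1, 1, 1, 1, 1, 1, 1, 1, 1, 1, 1, 1
1, 1, 1, 1, 1, 1, 1, 1, 1, 1, 1, 1, 1, 1, 1, 1, 1, 1, 1, 1, 1, 1, 1, 1, 1
Counting gives 8.

8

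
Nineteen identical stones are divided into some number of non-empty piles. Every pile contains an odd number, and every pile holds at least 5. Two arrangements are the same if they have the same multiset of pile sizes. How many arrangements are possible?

Enumerating:
19
9, 5, 5
7, 7, 5

3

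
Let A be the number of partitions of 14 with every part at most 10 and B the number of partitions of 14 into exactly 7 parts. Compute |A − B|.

Partitions of 14 with every part at most 10: 128.
Partitions of 14 into exactly 7 parts: 15.
|128 − 15| = 113.

113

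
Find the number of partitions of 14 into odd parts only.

Listing the qualifying partitions of 14:
13,1
11,3
11,1,1,1
9,5
9,3,1,1
9,1,1,1,1,1
7,7
7,5,1,1
7,3,3,1
7,3,1,1,1,1
7,1,1,1,1,1,1,1
5,5,3,1
5,5,1,1,1,1
5,3,3,3
5,3,3,1,1,1
5,3,1,1,1,1,1,1
5,1,1,1,1,1,1,1,1,1
3,3,3,3,1,1
3,3,3,1,1,1,1,1
3,3,1,1,1,1,1,1,1,1
3,1,1,1,1,1,1,1,1,1,1,1
1,1,1,1,1,1,1,1,1,1,1,1,1,1
That's 22 in total.

22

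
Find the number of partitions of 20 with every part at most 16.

620

Systematic enumeration (by largest part, then next-largest, …) yields 620.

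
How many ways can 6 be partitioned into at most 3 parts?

The partitions of 6 that satisfy the conditions:
6
5, 1
4, 2
4, 1, 1
3, 3
3, 2, 1
2, 2, 2
That's 7 in total.

7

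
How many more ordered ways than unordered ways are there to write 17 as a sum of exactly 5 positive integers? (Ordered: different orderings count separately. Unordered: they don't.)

1773

Ordered (compositions into 5 parts): C(16,4) = 1820.
Partitions of 17 into exactly 5 parts: 47.
Difference: 1820 − 47 = 1773.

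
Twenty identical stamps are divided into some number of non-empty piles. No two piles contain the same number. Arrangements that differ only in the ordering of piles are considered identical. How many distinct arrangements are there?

There are too many to list fully; the first 12 (by largest part) are:
20
1+19
2+18
3+17
1+2+17
4+16
1+3+16
5+15
1+4+15
2+3+15
6+14
1+5+14
…and 52 more, for 64 total.

64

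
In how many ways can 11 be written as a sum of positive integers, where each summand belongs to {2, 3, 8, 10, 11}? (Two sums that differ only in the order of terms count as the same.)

The partitions of 11 that satisfy the conditions:
11
3, 8
2, 3, 3, 3
2, 2, 2, 2, 3

4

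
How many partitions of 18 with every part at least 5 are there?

9

The partitions of 18 that satisfy the conditions:
18
13, 5
12, 6
11, 7
10, 8
9, 9
8, 5, 5
7, 6, 5
6, 6, 6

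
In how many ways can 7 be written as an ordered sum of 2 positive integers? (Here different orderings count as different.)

6

Place 1 bars in the 6 internal gaps of a row of 7 dots: C(6,1) = 6.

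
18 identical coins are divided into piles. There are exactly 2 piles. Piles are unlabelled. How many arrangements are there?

The partitions of 18 that satisfy the conditions:
17,1
16,2
15,3
14,4
13,5
12,6
11,7
10,8
9,9

9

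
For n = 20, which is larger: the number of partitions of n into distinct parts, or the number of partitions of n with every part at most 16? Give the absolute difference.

556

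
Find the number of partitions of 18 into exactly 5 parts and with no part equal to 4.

34

There are too many to list fully; the first 12 (by largest part) are:
14, 1, 1, 1, 1
13, 2, 1, 1, 1
12, 3, 1, 1, 1
12, 2, 2, 1, 1
11, 3, 2, 1, 1
11, 2, 2, 2, 1
10, 5, 1, 1, 1
10, 3, 3, 1, 1
10, 3, 2, 2, 1
10, 2, 2, 2, 2
9, 6, 1, 1, 1
9, 5, 2, 1, 1
…and 22 more, for 34 total.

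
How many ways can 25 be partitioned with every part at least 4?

There are too many to list fully; the first 12 (by largest part) are:
25
21+4
20+5
19+6
18+7
17+8
17+4+4
16+9
16+5+4
15+10
15+6+4
15+5+5
…and 45 more, for 57 total.

57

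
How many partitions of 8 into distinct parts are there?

They are:
8
7,1
6,2
5,3
5,2,1
4,3,1
Counting gives 6.

6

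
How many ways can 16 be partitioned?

231

A full systematic count gives 231.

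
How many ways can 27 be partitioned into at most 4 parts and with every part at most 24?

221

Counting exhaustively, 221 partitions satisfy the conditions.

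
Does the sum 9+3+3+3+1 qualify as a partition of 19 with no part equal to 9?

The parts sum to 19, and the condition 'no summand equals 9' is violated.

No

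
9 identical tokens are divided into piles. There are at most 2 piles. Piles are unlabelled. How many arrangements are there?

They are:
9
1, 8
2, 7
3, 6
4, 5

5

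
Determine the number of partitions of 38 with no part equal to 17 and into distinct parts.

790

A full systematic count gives 790.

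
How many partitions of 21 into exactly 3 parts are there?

There are too many to list fully; the first 12 (by largest part) are:
19,1,1
18,2,1
17,3,1
17,2,2
16,4,1
16,3,2
15,5,1
15,4,2
15,3,3
14,6,1
14,5,2
14,4,3
…and 25 more, for 37 total.

37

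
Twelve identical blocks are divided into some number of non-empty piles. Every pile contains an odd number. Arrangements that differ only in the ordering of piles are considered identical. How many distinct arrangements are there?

15

Enumerating:
1, 11
3, 9
1, 1, 1, 9
5, 7
1, 1, 3, 7
1, 1, 1, 1, 1, 7
1, 1, 5, 5
1, 3, 3, 5
1, 1, 1, 1, 3, 5
1, 1, 1, 1, 1, 1, 1, 5
3, 3, 3, 3
1, 1, 1, 3, 3, 3
1, 1, 1, 1, 1, 1, 3, 3
1, 1, 1, 1, 1, 1, 1, 1, 1, 3
1, 1, 1, 1, 1, 1, 1, 1, 1, 1, 1, 1
Counting gives 15.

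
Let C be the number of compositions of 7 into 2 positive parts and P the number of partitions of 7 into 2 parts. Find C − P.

Compositions: C(6,1) = 6.
Partitions of 7 into exactly 2 parts: 3.
Difference: 6 − 3 = 3.

3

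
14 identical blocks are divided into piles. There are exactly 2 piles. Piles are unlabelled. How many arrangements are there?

They are:
13 + 1
12 + 2
11 + 3
10 + 4
9 + 5
8 + 6
7 + 7

7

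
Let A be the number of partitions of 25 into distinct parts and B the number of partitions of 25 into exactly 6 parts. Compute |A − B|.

93

Partitions of 25 into distinct parts: 142.
Partitions of 25 into exactly 6 parts: 235.
|142 − 235| = 93.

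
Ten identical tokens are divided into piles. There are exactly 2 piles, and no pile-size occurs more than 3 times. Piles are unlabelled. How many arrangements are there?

Listing the qualifying partitions of 10:
1+9
2+8
3+7
4+6
5+5
Counting gives 5.

5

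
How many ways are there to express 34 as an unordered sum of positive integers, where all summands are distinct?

Direct enumeration gives 512 partitions.

512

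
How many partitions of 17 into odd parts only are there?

38

There are too many to list fully; the first 12 (by largest part) are:
17
15 + 1 + 1
13 + 3 + 1
13 + 1 + 1 + 1 + 1
11 + 5 + 1
11 + 3 + 3
11 + 3 + 1 + 1 + 1
11 + 1 + 1 + 1 + 1 + 1 + 1
9 + 7 + 1
9 + 5 + 3
9 + 5 + 1 + 1 + 1
9 + 3 + 3 + 1 + 1
…and 26 more, for 38 total.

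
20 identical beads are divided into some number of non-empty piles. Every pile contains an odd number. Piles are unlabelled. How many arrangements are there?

A partial list (first 12 by largest part):
19+1
17+3
17+1+1+1
15+5
15+3+1+1
15+1+1+1+1+1
13+7
13+5+1+1
13+3+3+1
13+3+1+1+1+1
13+1+1+1+1+1+1+1
11+9
…and 52 more, for 64 total.

64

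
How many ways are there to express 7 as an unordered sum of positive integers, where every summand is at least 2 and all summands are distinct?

3

Enumerating:
7
2 + 5
3 + 4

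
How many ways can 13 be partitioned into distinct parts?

Listing the qualifying partitions of 13:
13
12,1
11,2
10,3
10,2,1
9,4
9,3,1
8,5
8,4,1
8,3,2
7,6
7,5,1
7,4,2
7,3,2,1
6,5,2
6,4,3
6,4,2,1
5,4,3,1
Counting gives 18.

18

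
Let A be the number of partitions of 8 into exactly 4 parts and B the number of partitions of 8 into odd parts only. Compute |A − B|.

Partitions of 8 into exactly 4 parts: 5.
Partitions of 8 into odd parts only: 6.
|5 − 6| = 1.

1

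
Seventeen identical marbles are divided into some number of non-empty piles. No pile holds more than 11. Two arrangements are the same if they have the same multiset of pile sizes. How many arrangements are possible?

278

Direct enumeration gives 278 partitions.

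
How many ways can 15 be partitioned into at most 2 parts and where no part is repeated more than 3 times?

The partitions of 15 that satisfy the conditions:
15
14, 1
13, 2
12, 3
11, 4
10, 5
9, 6
8, 7
Counting gives 8.

8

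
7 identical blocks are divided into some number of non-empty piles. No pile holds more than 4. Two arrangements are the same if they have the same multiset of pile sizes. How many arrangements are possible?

11

Listing the qualifying partitions of 7:
4,3
4,2,1
4,1,1,1
3,3,1
3,2,2
3,2,1,1
3,1,1,1,1
2,2,2,1
2,2,1,1,1
2,1,1,1,1,1
1,1,1,1,1,1,1
That's 11 in total.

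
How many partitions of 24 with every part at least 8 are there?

7

The partitions of 24 that satisfy the conditions:
24
16+8
15+9
14+10
13+11
12+12
8+8+8
That's 7 in total.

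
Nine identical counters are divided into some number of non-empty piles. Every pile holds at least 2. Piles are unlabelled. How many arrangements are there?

Enumerating:
9
7,2
6,3
5,4
5,2,2
4,3,2
3,3,3
3,2,2,2
That's 8 in total.

8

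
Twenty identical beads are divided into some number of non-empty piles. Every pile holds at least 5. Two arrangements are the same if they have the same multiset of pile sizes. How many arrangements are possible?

13

They are:
20
15,5
14,6
13,7
12,8
11,9
10,10
10,5,5
9,6,5
8,7,5
8,6,6
7,7,6
5,5,5,5
That's 13 in total.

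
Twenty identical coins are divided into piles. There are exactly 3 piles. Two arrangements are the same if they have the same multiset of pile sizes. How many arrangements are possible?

There are too many to list fully; the first 12 (by largest part) are:
1,1,18
1,2,17
1,3,16
2,2,16
1,4,15
2,3,15
1,5,14
2,4,14
3,3,14
1,6,13
2,5,13
3,4,13
…and 21 more, for 33 total.

33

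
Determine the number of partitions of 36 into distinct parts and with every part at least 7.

A partial list (first 12 by largest part):
36
29 + 7
28 + 8
27 + 9
26 + 10
25 + 11
24 + 12
23 + 13
22 + 14
21 + 15
21 + 8 + 7
20 + 16
…and 21 more, for 33 total.

33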